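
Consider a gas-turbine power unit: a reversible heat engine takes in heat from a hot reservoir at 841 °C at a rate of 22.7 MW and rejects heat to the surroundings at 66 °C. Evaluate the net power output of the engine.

T_H = 841 °C → 841 + 273.15 = 1114.15 K.
T_C = 66 °C → 66 + 273.15 = 339.15 K.
Carnot efficiency: η = 1 − T_C/T_H = 1 − 339.15/1114.15 = 0.6956.
W = η·Q_H = 0.6956 × 22.7 = 15.8 MW.

Ẇ ≈ 15.8 MW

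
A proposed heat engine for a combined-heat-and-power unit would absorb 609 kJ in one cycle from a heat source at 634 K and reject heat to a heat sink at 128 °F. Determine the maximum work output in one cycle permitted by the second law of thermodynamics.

W_max ≈ 295.4 kJ

T_C = 128 °F → (128 − 32) × 5/9 = 53.33 °C = 326.48 K.
The second-law ceiling is the Carnot efficiency, η_max = 1 − T_C/T_H = 1 − 326.48/634.00 = 0.4850.
W_max = η_max · Q_H = 0.4850 × 609 = 295.4 kJ.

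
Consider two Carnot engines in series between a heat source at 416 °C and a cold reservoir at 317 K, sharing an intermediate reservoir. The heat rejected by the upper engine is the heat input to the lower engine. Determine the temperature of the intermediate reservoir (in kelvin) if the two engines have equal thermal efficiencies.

T_H = 416 °C → 416 + 273.15 = 689.15 K.
Equal efficiencies require 1 − T_m/T_H = 1 − T_C/T_m, i.e. T_m/T_H = T_C/T_m, so T_m = √(T_H·T_C) = √(689.15 × 317.00) = 467.4 K.

T_m ≈ 467.4 K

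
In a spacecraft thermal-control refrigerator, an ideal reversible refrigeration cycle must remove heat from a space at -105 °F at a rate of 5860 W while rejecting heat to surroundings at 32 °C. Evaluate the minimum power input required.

Ẇ_in ≈ 3220 W

T_H = 32 °C → 32 + 273.15 = 305.15 K.
T_C = -105 °F → (-105 − 32) × 5/9 = -76.11 °C = 197.04 K.
Carnot COP: COP_R = T_C/(T_H − T_C) = 197.04/108.11 = 1.8226.
W = Q_C/COP_R = 5860/1.8226 = 3220 W.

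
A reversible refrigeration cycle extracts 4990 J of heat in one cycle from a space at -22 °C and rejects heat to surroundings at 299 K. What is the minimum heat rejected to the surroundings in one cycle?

T_C = -22 °C → -22 + 273.15 = 251.15 K.
For a reversible cycle Q_H/Q_C = T_H/T_C, so Q_H = Q_C·T_H/T_C = 4990 × 299.00/251.15 = 5940 J.

Q_H ≈ 5940 J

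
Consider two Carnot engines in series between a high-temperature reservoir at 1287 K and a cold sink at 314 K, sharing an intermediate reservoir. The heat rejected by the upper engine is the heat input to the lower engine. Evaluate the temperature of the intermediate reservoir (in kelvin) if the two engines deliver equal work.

For reversible stages Q_m = Q_H·(T_m/T_H). Setting W₁ = Q_H(1 − T_m/T_H) equal to W₂ = Q_m(1 − T_C/T_m) = Q_H·(T_m − T_C)/T_H gives T_H − T_m = T_m − T_C, so T_m = (T_H + T_C)/2 = (1287.00 + 314.00)/2 = 800 K.

T_m ≈ 800 K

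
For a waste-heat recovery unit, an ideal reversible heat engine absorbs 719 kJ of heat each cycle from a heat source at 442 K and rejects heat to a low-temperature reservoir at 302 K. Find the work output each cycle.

W ≈ 228 kJ

Carnot efficiency: η = 1 − T_C/T_H = 1 − 302.00/442.00 = 0.3167.
W = η·Q_H = 0.3167 × 719 = 228 kJ.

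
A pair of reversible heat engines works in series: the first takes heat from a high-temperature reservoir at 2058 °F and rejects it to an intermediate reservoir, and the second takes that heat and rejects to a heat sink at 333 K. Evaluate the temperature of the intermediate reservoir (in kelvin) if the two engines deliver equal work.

T_H = 2058 °F → (2058 − 32) × 5/9 = 1125.56 °C = 1398.71 K.
For reversible stages Q_m = Q_H·(T_m/T_H). Setting W₁ = Q_H(1 − T_m/T_H) equal to W₂ = Q_m(1 − T_C/T_m) = Q_H·(T_m − T_C)/T_H gives T_H − T_m = T_m − T_C, so T_m = (T_H + T_C)/2 = (1398.71 + 333.00)/2 = 866 K.

T_m ≈ 866 K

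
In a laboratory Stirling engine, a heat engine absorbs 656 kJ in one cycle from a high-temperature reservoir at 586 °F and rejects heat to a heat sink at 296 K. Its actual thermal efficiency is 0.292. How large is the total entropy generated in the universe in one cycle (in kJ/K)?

ΔS_univ ≈ 0.4399 kJ/K

T_H = 586 °F → (586 − 32) × 5/9 = 307.78 °C = 580.93 K.
W = η·Q_H = 0.292 × 656 = 191.6 kJ, so Q_C = Q_H − W = 464.4 kJ.
Entropy balance on the reservoirs: −Q_H/T_H = -1.129 kJ/K, +Q_C/T_C = 1.569 kJ/K.
ΔS_univ = −Q_H/T_H + Q_C/T_C = 0.4399 kJ/K (> 0, since η = 0.292 < η_Carnot = 0.490).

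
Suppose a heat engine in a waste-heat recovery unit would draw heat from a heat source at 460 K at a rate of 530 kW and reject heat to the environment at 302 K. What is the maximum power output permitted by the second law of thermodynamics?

By the Carnot theorem, η_max = 1 − T_C/T_H = 1 − 302.00/460.00 = 0.3435.
W_max = η_max · Q_H = 0.3435 × 530 = 182.0 kW.

Ẇ_max ≈ 182.0 kW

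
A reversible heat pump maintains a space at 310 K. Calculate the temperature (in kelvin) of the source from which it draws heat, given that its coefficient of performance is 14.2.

COP_HP = T_H/(T_H − T_C) ⇒ T_C = T_H·(COP_HP − 1)/COP_HP = 310.00 × (14.2 − 1)/14.2 = 288 K.

T_C ≈ 288 K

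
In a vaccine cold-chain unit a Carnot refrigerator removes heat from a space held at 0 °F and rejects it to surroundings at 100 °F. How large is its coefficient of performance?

T_H = 100 °F → (100 − 32) × 5/9 = 37.78 °C = 310.93 K.
T_C = 0 °F → (0 − 32) × 5/9 = -17.78 °C = 255.37 K.
COP_R = T_C/(T_H − T_C) = 255.37/(310.93 − 255.37) = 4.597.

COP_R ≈ 4.597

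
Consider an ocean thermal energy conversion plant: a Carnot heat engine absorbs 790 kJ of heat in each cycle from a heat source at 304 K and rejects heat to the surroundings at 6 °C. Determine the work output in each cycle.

W ≈ 64.6 kJ

T_C = 6 °C → 6 + 273.15 = 279.15 K.
For a reversible engine, η = 1 − T_C/T_H = 1 − 279.15/304.00 = 0.0817.
W = η·Q_H = 0.0817 × 790 = 64.6 kJ.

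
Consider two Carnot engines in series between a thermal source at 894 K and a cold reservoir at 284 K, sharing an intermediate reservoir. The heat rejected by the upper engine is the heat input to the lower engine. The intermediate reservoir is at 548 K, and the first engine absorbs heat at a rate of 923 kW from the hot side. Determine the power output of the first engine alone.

Ẇ₁ ≈ 357 kW

First-stage efficiency η₁ = 1 − T_m/T_H = 1 − 548.00/894.00 = 0.3870.
W₁ = η₁·Q_H = 0.3870 × 923 = 357 kW.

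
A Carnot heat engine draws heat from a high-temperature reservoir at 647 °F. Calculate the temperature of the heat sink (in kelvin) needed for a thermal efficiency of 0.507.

T_H = 647 °F → (647 − 32) × 5/9 = 341.67 °C = 614.82 K.
From η = 1 − T_C/T_H, T_C = T_H·(1 − η) = 614.82 × (1 − 0.507) = 303 K.

T_C ≈ 303 K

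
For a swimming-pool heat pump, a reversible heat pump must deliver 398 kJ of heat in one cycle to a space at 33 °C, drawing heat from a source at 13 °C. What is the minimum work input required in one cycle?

T_H = 33 °C → 33 + 273.15 = 306.15 K.
T_C = 13 °C → 13 + 273.15 = 286.15 K.
The Carnot heat-pump COP is COP_HP = T_H/(T_H − T_C) = 306.15/20.00 = 15.3075.
W = Q_H/COP_HP = 398/15.3075 = 26.0 kJ.

W_in ≈ 26.0 kJ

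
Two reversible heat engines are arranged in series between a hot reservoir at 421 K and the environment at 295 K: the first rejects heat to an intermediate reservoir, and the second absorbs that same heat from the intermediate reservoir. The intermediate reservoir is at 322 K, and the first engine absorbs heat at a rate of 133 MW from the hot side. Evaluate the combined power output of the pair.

Two reversible stages in series are equivalent to a single Carnot engine between T_H and T_C, so η_total = 1 − T_C/T_H = 1 − 295.00/421.00 = 0.2993.
W_total = η_total · Q_H = 0.2993 × 133 = 39.8 MW.

Ẇ_total ≈ 39.8 MW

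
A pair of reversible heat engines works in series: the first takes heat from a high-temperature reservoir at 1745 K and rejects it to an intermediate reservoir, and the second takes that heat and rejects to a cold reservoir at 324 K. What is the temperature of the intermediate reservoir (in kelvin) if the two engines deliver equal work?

T_m ≈ 1030 K

For reversible stages Q_m = Q_H·(T_m/T_H). Setting W₁ = Q_H(1 − T_m/T_H) equal to W₂ = Q_m(1 − T_C/T_m) = Q_H·(T_m − T_C)/T_H gives T_H − T_m = T_m − T_C, so T_m = (T_H + T_C)/2 = (1745.00 + 324.00)/2 = 1030 K.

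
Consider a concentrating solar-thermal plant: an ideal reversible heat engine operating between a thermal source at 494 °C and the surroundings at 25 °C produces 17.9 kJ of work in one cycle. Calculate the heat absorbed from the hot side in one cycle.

Q_H ≈ 29.3 kJ

T_H = 494 °C → 494 + 273.15 = 767.15 K.
T_C = 25 °C → 25 + 273.15 = 298.15 K.
η_rev = 1 − T_C/T_H = 1 − 298.15/767.15 = 0.6114.
Q_H = W/η = 17.9/0.6114 = 29.3 kJ.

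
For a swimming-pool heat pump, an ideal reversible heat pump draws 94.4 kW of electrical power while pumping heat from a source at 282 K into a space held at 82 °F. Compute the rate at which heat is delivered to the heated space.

T_H = 82 °F → (82 − 32) × 5/9 = 27.78 °C = 300.93 K.
The Carnot heat-pump COP is COP_HP = T_H/(T_H − T_C) = 300.93/18.93 = 15.8987.
Q_H = COP_HP · W = 15.8987 × 94.4 = 1501 kW.

Q̇_H ≈ 1501 kW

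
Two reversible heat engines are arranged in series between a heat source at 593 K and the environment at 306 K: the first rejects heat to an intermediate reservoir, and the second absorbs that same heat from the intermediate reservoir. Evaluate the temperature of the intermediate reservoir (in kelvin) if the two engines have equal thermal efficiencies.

T_m ≈ 426 K

Equal efficiencies require 1 − T_m/T_H = 1 − T_C/T_m, i.e. T_m/T_H = T_C/T_m, so T_m = √(T_H·T_C) = √(593.00 × 306.00) = 426 K.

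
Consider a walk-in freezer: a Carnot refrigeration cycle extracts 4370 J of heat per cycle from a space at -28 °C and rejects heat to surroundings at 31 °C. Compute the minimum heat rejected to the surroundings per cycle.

T_H = 31 °C → 31 + 273.15 = 304.15 K.
T_C = -28 °C → -28 + 273.15 = 245.15 K.
For a reversible cycle Q_H/Q_C = T_H/T_C, so Q_H = Q_C·T_H/T_C = 4370 × 304.15/245.15 = 5422 J.

Q_H ≈ 5422 J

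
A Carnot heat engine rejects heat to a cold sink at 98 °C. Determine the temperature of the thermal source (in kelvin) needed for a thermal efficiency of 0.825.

T_C = 98 °C → 98 + 273.15 = 371.15 K.
From η = 1 − T_C/T_H, solving for T_H gives T_H = T_C/(1 − η) = 371.15/(1 − 0.825) = 2120 K.

T_H ≈ 2120 K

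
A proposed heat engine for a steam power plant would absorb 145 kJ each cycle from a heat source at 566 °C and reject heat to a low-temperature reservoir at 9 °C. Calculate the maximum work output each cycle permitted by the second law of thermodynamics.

W_max ≈ 96.2 kJ

T_H = 566 °C → 566 + 273.15 = 839.15 K.
T_C = 9 °C → 9 + 273.15 = 282.15 K.
No engine can exceed the Carnot limit: η_max = 1 − T_C/T_H = 1 − 282.15/839.15 = 0.6638.
W_max = η_max · Q_H = 0.6638 × 145 = 96.2 kJ.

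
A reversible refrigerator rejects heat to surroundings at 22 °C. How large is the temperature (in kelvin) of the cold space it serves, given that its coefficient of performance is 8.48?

T_C ≈ 264.0 K

T_H = 22 °C → 22 + 273.15 = 295.15 K.
COP_R = T_C/(T_H − T_C) ⇒ T_C = T_H·COP_R/(1 + COP_R) = 295.15 × 8.48/(1 + 8.48) = 264.0 K.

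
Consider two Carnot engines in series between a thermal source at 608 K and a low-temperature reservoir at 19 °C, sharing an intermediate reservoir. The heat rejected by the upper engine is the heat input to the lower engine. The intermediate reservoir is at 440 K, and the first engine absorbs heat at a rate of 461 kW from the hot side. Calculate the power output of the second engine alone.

T_C = 19 °C → 19 + 273.15 = 292.15 K.
Heat entering the second stage: Q_m = Q_H·(T_m/T_H) = 461 × 440.00/608.00 = 333.6 kW.
Second-stage efficiency η₂ = 1 − T_C/T_m = 1 − 292.15/440.00 = 0.3360, so W₂ = η₂·Q_m = 112.1 kW.

Ẇ₂ ≈ 112.1 kW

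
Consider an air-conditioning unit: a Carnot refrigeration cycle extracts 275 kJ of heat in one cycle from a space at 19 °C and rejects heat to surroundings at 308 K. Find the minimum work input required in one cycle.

W_in ≈ 14.9 kJ

T_C = 19 °C → 19 + 273.15 = 292.15 K.
COP_R = T_C/(T_H − T_C) = 292.15/15.85 = 18.4322.
W = Q_C/COP_R = 275/18.4322 = 14.9 kJ.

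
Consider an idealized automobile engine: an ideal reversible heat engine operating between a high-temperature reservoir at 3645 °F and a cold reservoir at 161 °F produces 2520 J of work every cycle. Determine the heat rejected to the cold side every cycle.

Q_C ≈ 448.9 J

T_H = 3645 °F → (3645 − 32) × 5/9 = 2007.22 °C = 2280.37 K.
T_C = 161 °F → (161 − 32) × 5/9 = 71.67 °C = 344.82 K.
For a reversible engine, η = 1 − T_C/T_H = 1 − 344.82/2280.37 = 0.8488.
Since Q_C/Q_H = T_C/T_H and Q_H = W/η, Q_C = W·T_C/(T_H − T_C) = 2520 × 344.82/1935.56 = 448.9 J.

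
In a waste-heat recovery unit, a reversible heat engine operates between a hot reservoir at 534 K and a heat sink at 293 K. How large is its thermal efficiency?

The Carnot efficiency is η = 1 − T_C/T_H = 1 − 293.00/534.00 = 0.4513.

η ≈ 0.4513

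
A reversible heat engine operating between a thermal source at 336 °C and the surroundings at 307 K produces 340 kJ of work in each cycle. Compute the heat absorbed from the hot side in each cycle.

Q_H ≈ 685.5 kJ

T_H = 336 °C → 336 + 273.15 = 609.15 K.
For a reversible engine, η = 1 − T_C/T_H = 1 − 307.00/609.15 = 0.4960.
Q_H = W/η = 340/0.4960 = 685.5 kJ.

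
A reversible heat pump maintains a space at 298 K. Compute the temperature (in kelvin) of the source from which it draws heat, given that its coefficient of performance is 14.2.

T_C ≈ 277.0 K

COP_HP = T_H/(T_H − T_C) ⇒ T_C = T_H·(COP_HP − 1)/COP_HP = 298.00 × (14.2 − 1)/14.2 = 277.0 K.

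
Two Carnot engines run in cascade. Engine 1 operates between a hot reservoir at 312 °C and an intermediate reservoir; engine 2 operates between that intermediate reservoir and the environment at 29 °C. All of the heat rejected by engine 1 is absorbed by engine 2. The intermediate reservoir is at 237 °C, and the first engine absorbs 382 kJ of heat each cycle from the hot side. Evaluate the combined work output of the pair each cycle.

T_H = 312 °C → 312 + 273.15 = 585.15 K.
T_C = 29 °C → 29 + 273.15 = 302.15 K.
Two reversible stages in series are equivalent to a single Carnot engine between T_H and T_C, so η_total = 1 − T_C/T_H = 1 − 302.15/585.15 = 0.4836.
W_total = η_total · Q_H = 0.4836 × 382 = 185 kJ.

W_total ≈ 185 kJ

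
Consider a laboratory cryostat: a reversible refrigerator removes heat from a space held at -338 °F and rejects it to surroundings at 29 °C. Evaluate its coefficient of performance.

T_H = 29 °C → 29 + 273.15 = 302.15 K.
T_C = -338 °F → (-338 − 32) × 5/9 = -205.56 °C = 67.59 K.
For a reversible refrigerator, COP_R = T_C/(T_H − T_C) = 67.59/(302.15 − 67.59) = 0.2882.

COP_R ≈ 0.2882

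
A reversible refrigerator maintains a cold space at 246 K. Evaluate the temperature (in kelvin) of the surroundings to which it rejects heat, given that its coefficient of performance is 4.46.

T_H ≈ 301 K

COP_R = T_C/(T_H − T_C) ⇒ T_H = T_C·(1 + 1/COP_R) = 246.00 × (1 + 1/4.46) = 301 K.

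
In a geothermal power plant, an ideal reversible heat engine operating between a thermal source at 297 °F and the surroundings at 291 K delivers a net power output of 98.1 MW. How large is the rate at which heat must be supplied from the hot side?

Q̇_H ≈ 319 MW

T_H = 297 °F → (297 − 32) × 5/9 = 147.22 °C = 420.37 K.
Since the cycle is reversible, η = 1 − T_C/T_H = 1 − 291.00/420.37 = 0.3078.
Q_H = W/η = 98.1/0.3078 = 319 MW.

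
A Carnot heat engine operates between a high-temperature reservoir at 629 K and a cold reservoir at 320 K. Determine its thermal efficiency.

η ≈ 0.4913

η_rev = 1 − T_C/T_H = 1 − 320.00/629.00 = 0.4913.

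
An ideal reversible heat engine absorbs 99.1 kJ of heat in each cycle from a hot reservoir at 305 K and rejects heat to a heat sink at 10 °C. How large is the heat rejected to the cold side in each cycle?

Q_C ≈ 92.00 kJ

T_C = 10 °C → 10 + 273.15 = 283.15 K.
η_rev = 1 − T_C/T_H = 1 − 283.15/305.00 = 0.0716.
For a reversible cycle Q_C/Q_H = T_C/T_H, so Q_C = 99.1 × 283.15/305.00 = 92.00 kJ.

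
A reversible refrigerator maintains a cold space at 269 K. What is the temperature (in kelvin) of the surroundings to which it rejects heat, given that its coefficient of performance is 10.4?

T_H ≈ 294.9 K

COP_R = T_C/(T_H − T_C) ⇒ T_H = T_C·(1 + 1/COP_R) = 269.00 × (1 + 1/10.4) = 294.9 K.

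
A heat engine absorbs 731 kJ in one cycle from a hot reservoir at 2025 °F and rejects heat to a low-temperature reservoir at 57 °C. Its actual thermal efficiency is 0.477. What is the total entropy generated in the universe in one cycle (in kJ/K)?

T_H = 2025 °F → (2025 − 32) × 5/9 = 1107.22 °C = 1380.37 K.
T_C = 57 °C → 57 + 273.15 = 330.15 K.
W = η·Q_H = 0.477 × 731 = 348.7 kJ, so Q_C = Q_H − W = 382.3 kJ.
The hot reservoir loses entropy Q_H/T_H = 731/1380.37 = 0.5296 kJ/K; the cold reservoir gains Q_C/T_C = 382.3/330.15 = 1.158 kJ/K.
ΔS_univ = −Q_H/T_H + Q_C/T_C = 0.6284 kJ/K (> 0, since η = 0.477 < η_Carnot = 0.761).

ΔS_univ ≈ 0.6284 kJ/K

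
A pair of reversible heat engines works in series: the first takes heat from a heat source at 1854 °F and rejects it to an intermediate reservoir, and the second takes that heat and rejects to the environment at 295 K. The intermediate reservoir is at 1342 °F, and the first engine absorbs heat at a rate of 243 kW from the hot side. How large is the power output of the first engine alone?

T_H = 1854 °F → (1854 − 32) × 5/9 = 1012.22 °C = 1285.37 K.
T_m = 1342 °F → (1342 − 32) × 5/9 = 727.78 °C = 1000.93 K.
First-stage efficiency η₁ = 1 − T_m/T_H = 1 − 1000.93/1285.37 = 0.2213.
W₁ = η₁·Q_H = 0.2213 × 243 = 53.8 kW.

Ẇ₁ ≈ 53.8 kW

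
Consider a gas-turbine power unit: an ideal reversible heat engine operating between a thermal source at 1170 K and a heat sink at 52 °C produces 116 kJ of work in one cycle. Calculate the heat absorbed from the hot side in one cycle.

Q_H ≈ 161 kJ

T_C = 52 °C → 52 + 273.15 = 325.15 K.
For a reversible engine, η = 1 − T_C/T_H = 1 − 325.15/1170.00 = 0.7221.
Q_H = W/η = 116/0.7221 = 161 kJ.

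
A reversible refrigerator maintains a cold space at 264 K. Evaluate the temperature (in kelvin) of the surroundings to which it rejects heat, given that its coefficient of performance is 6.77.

T_H ≈ 303 K

COP_R = T_C/(T_H − T_C) ⇒ T_H = T_C·(1 + 1/COP_R) = 264.00 × (1 + 1/6.77) = 303 K.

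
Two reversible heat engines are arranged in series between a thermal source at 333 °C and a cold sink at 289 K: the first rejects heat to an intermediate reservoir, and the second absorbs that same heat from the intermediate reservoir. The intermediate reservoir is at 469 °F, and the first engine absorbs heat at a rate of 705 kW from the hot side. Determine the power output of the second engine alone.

Ẇ₂ ≈ 263.9 kW

T_H = 333 °C → 333 + 273.15 = 606.15 K.
T_m = 469 °F → (469 − 32) × 5/9 = 242.78 °C = 515.93 K.
Heat entering the second stage: Q_m = Q_H·(T_m/T_H) = 705 × 515.93/606.15 = 600.1 kW.
Second-stage efficiency η₂ = 1 − T_C/T_m = 1 − 289.00/515.93 = 0.4398, so W₂ = η₂·Q_m = 263.9 kW.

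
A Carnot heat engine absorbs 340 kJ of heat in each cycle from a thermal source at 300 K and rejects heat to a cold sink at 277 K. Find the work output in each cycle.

W ≈ 26.1 kJ

The Carnot efficiency is η = 1 − T_C/T_H = 1 − 277.00/300.00 = 0.0767.
W = η·Q_H = 0.0767 × 340 = 26.1 kJ.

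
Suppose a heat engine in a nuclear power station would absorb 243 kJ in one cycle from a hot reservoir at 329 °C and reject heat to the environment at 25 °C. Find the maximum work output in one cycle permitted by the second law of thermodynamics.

T_H = 329 °C → 329 + 273.15 = 602.15 K.
T_C = 25 °C → 25 + 273.15 = 298.15 K.
The second-law ceiling is the Carnot efficiency, η_max = 1 − T_C/T_H = 1 − 298.15/602.15 = 0.5049.
W_max = η_max · Q_H = 0.5049 × 243 = 123 kJ.

W_max ≈ 123 kJ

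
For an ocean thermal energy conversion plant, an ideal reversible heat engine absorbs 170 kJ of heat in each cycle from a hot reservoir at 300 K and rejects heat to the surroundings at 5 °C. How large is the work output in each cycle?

W ≈ 12.38 kJ

T_C = 5 °C → 5 + 273.15 = 278.15 K.
η_rev = 1 − T_C/T_H = 1 − 278.15/300.00 = 0.0728.
W = η·Q_H = 0.0728 × 170 = 12.38 kJ.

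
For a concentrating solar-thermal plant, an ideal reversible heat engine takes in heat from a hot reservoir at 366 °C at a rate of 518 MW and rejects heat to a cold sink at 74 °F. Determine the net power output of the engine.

Ẇ ≈ 278 MW

T_H = 366 °C → 366 + 273.15 = 639.15 K.
T_C = 74 °F → (74 − 32) × 5/9 = 23.33 °C = 296.48 K.
For a reversible engine, η = 1 − T_C/T_H = 1 − 296.48/639.15 = 0.5361.
W = η·Q_H = 0.5361 × 518 = 278 MW.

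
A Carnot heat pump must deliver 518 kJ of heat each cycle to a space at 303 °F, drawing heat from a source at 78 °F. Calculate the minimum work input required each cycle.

W_in ≈ 153 kJ

T_H = 303 °F → (303 − 32) × 5/9 = 150.56 °C = 423.71 K.
T_C = 78 °F → (78 − 32) × 5/9 = 25.56 °C = 298.71 K.
Reversible heating COP: COP_HP = T_H/(T_H − T_C) = 423.71/125.00 = 3.3896.
W = Q_H/COP_HP = 518/3.3896 = 153 kJ.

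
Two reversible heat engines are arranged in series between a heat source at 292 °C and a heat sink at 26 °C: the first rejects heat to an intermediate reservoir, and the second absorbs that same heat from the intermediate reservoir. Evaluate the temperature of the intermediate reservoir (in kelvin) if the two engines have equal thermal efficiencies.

T_m ≈ 411 K

T_H = 292 °C → 292 + 273.15 = 565.15 K.
T_C = 26 °C → 26 + 273.15 = 299.15 K.
Equal efficiencies require 1 − T_m/T_H = 1 − T_C/T_m, i.e. T_m/T_H = T_C/T_m, so T_m = √(T_H·T_C) = √(565.15 × 299.15) = 411 K.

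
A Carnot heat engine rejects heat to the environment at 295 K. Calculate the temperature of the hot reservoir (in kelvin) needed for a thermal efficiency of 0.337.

T_H ≈ 445 K

From η = 1 − T_C/T_H, solving for T_H gives T_H = T_C/(1 − η) = 295.00/(1 − 0.337) = 445 K.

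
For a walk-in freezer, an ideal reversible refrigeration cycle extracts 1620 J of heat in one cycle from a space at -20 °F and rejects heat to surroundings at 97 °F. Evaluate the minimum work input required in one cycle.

W_in ≈ 431 J

T_H = 97 °F → (97 − 32) × 5/9 = 36.11 °C = 309.26 K.
T_C = -20 °F → (-20 − 32) × 5/9 = -28.89 °C = 244.26 K.
The reversible coefficient of performance is COP_R = T_C/(T_H − T_C) = 244.26/65.00 = 3.7579.
W = Q_C/COP_R = 1620/3.7579 = 431 J.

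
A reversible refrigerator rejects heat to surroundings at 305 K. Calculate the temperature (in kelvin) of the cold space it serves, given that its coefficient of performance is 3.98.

COP_R = T_C/(T_H − T_C) ⇒ T_C = T_H·COP_R/(1 + COP_R) = 305.00 × 3.98/(1 + 3.98) = 244 K.

T_C ≈ 244 K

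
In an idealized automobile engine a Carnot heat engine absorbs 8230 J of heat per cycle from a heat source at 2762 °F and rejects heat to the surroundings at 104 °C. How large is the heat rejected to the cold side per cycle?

Q_C ≈ 1734 J

T_H = 2762 °F → (2762 − 32) × 5/9 = 1516.67 °C = 1789.82 K.
T_C = 104 °C → 104 + 273.15 = 377.15 K.
The Carnot efficiency is η = 1 − T_C/T_H = 1 − 377.15/1789.82 = 0.7893.
For a reversible cycle Q_C/Q_H = T_C/T_H, so Q_C = 8230 × 377.15/1789.82 = 1734 J.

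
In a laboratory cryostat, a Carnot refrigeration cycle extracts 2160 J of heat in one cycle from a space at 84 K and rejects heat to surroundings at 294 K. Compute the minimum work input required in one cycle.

W_in ≈ 5400 J

For a reversible refrigerator, COP_R = T_C/(T_H − T_C) = 84.00/210.00 = 0.4000.
W = Q_C/COP_R = 2160/0.4000 = 5400 J.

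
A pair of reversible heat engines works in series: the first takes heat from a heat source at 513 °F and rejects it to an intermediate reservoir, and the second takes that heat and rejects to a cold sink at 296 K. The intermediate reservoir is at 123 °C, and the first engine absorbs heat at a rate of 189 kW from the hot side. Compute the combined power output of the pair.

T_H = 513 °F → (513 − 32) × 5/9 = 267.22 °C = 540.37 K.
Two reversible stages in series are equivalent to a single Carnot engine between T_H and T_C, so η_total = 1 − T_C/T_H = 1 − 296.00/540.37 = 0.4522.
W_total = η_total · Q_H = 0.4522 × 189 = 85.5 kW.

Ẇ_total ≈ 85.5 kW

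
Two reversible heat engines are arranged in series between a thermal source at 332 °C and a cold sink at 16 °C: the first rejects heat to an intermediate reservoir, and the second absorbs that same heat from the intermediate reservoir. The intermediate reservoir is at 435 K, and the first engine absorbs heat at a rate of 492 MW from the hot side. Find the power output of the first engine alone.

Ẇ₁ ≈ 138 MW

T_H = 332 °C → 332 + 273.15 = 605.15 K.
T_C = 16 °C → 16 + 273.15 = 289.15 K.
First-stage efficiency η₁ = 1 − T_m/T_H = 1 − 435.00/605.15 = 0.2812.
W₁ = η₁·Q_H = 0.2812 × 492 = 138 MW.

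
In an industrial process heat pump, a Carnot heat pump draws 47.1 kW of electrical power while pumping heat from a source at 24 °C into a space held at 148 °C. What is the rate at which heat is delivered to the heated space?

Q̇_H ≈ 160.0 kW

T_H = 148 °C → 148 + 273.15 = 421.15 K.
T_C = 24 °C → 24 + 273.15 = 297.15 K.
COP_HP = T_H/(T_H − T_C) = 421.15/124.00 = 3.3964.
Q_H = COP_HP · W = 3.3964 × 47.1 = 160.0 kW.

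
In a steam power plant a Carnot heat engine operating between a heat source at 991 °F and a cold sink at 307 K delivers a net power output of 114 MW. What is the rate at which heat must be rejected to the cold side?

T_H = 991 °F → (991 − 32) × 5/9 = 532.78 °C = 805.93 K.
For a reversible engine, η = 1 − T_C/T_H = 1 − 307.00/805.93 = 0.6191.
Since Q_C/Q_H = T_C/T_H and Q_H = W/η, Q_C = W·T_C/(T_H − T_C) = 114 × 307.00/498.93 = 70.1 MW.

Q̇_C ≈ 70.1 MW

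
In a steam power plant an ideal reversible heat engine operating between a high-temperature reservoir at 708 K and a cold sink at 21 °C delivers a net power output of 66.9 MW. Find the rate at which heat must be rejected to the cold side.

Q̇_C ≈ 47.6 MW

T_C = 21 °C → 21 + 273.15 = 294.15 K.
Since the cycle is reversible, η = 1 − T_C/T_H = 1 − 294.15/708.00 = 0.5845.
Since Q_C/Q_H = T_C/T_H and Q_H = W/η, Q_C = W·T_C/(T_H − T_C) = 66.9 × 294.15/413.85 = 47.6 MW.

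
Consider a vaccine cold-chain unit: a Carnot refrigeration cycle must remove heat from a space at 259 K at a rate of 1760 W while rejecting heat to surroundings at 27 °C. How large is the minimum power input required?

Ẇ_in ≈ 280 W

T_H = 27 °C → 27 + 273.15 = 300.15 K.
Carnot COP: COP_R = T_C/(T_H − T_C) = 259.00/41.15 = 6.2940.
W = Q_C/COP_R = 1760/6.2940 = 280 W.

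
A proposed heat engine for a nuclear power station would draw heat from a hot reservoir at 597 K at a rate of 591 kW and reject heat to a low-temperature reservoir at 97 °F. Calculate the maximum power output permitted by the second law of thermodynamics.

Ẇ_max ≈ 285 kW

T_C = 97 °F → (97 − 32) × 5/9 = 36.11 °C = 309.26 K.
By the Carnot theorem, η_max = 1 − T_C/T_H = 1 − 309.26/597.00 = 0.4820.
W_max = η_max · Q_H = 0.4820 × 591 = 285 kW.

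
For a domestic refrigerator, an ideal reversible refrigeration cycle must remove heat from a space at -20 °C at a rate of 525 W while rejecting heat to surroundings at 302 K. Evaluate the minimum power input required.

T_C = -20 °C → -20 + 273.15 = 253.15 K.
Carnot COP: COP_R = T_C/(T_H − T_C) = 253.15/48.85 = 5.1822.
W = Q_C/COP_R = 525/5.1822 = 101.3 W.

Ẇ_in ≈ 101.3 W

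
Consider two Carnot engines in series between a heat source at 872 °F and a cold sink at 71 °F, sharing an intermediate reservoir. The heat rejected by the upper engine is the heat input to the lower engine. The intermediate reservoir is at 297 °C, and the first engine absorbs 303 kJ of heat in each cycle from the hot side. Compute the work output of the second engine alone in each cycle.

W₂ ≈ 113 kJ

T_H = 872 °F → (872 − 32) × 5/9 = 466.67 °C = 739.82 K.
T_C = 71 °F → (71 − 32) × 5/9 = 21.67 °C = 294.82 K.
T_m = 297 °C → 297 + 273.15 = 570.15 K.
Heat entering the second stage: Q_m = Q_H·(T_m/T_H) = 303 × 570.15/739.82 = 234 kJ.
Second-stage efficiency η₂ = 1 − T_C/T_m = 1 − 294.82/570.15 = 0.4829, so W₂ = η₂·Q_m = 113 kJ.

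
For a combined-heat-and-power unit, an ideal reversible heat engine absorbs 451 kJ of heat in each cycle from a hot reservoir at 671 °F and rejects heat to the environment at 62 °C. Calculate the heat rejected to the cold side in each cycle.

T_H = 671 °F → (671 − 32) × 5/9 = 355.00 °C = 628.15 K.
T_C = 62 °C → 62 + 273.15 = 335.15 K.
Since the cycle is reversible, η = 1 − T_C/T_H = 1 − 335.15/628.15 = 0.4664.
For a reversible cycle Q_C/Q_H = T_C/T_H, so Q_C = 451 × 335.15/628.15 = 241 kJ.

Q_C ≈ 241 kJ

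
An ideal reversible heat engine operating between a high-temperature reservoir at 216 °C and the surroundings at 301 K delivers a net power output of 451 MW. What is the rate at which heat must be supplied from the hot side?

T_H = 216 °C → 216 + 273.15 = 489.15 K.
Carnot efficiency: η = 1 − T_C/T_H = 1 − 301.00/489.15 = 0.3846.
Q_H = W/η = 451/0.3846 = 1170 MW.

Q̇_H ≈ 1170 MW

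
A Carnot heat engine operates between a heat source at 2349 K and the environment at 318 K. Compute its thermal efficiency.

The Carnot efficiency is η = 1 − T_C/T_H = 1 − 318.00/2349.00 = 0.865.

η ≈ 0.865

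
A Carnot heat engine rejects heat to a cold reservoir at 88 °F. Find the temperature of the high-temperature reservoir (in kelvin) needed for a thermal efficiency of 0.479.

T_H ≈ 584.0 K

T_C = 88 °F → (88 − 32) × 5/9 = 31.11 °C = 304.26 K.
From η = 1 − T_C/T_H, solving for T_H gives T_H = T_C/(1 − η) = 304.26/(1 − 0.479) = 584.0 K.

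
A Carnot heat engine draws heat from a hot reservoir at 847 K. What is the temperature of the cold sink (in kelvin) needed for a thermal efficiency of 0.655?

T_C ≈ 292.2 K

From η = 1 − T_C/T_H, T_C = T_H·(1 − η) = 847.00 × (1 − 0.655) = 292.2 K.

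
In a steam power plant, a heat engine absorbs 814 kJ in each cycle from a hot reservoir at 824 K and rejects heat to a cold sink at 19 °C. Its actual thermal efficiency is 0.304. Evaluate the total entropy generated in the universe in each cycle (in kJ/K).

ΔS_univ ≈ 0.9514 kJ/K

T_C = 19 °C → 19 + 273.15 = 292.15 K.
W = η·Q_H = 0.304 × 814 = 247.5 kJ, so Q_C = Q_H − W = 566.5 kJ.
The hot reservoir loses entropy Q_H/T_H = 814/824.00 = 0.9879 kJ/K; the cold reservoir gains Q_C/T_C = 566.5/292.15 = 1.939 kJ/K.
ΔS_univ = −Q_H/T_H + Q_C/T_C = 0.9514 kJ/K (> 0, since η = 0.304 < η_Carnot = 0.645).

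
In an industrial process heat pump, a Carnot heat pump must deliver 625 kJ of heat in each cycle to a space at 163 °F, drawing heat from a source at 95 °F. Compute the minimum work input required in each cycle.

T_H = 163 °F → (163 − 32) × 5/9 = 72.78 °C = 345.93 K.
T_C = 95 °F → (95 − 32) × 5/9 = 35.00 °C = 308.15 K.
COP_HP = T_H/(T_H − T_C) = 345.93/37.78 = 9.1569.
W = Q_H/COP_HP = 625/9.1569 = 68.3 kJ.

W_in ≈ 68.3 kJ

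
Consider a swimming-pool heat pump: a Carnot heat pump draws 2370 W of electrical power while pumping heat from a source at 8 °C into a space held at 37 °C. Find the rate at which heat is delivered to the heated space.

T_H = 37 °C → 37 + 273.15 = 310.15 K.
T_C = 8 °C → 8 + 273.15 = 281.15 K.
COP_HP = T_H/(T_H − T_C) = 310.15/29.00 = 10.6948.
Q_H = COP_HP · W = 10.6948 × 2370 = 25300 W.

Q̇_H ≈ 25300 W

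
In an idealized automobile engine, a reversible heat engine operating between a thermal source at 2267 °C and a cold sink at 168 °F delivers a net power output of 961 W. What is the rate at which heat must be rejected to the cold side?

Q̇_C ≈ 153 W

T_H = 2267 °C → 2267 + 273.15 = 2540.15 K.
T_C = 168 °F → (168 − 32) × 5/9 = 75.56 °C = 348.71 K.
Carnot efficiency: η = 1 − T_C/T_H = 1 − 348.71/2540.15 = 0.8627.
Since Q_C/Q_H = T_C/T_H and Q_H = W/η, Q_C = W·T_C/(T_H − T_C) = 961 × 348.71/2191.44 = 153 W.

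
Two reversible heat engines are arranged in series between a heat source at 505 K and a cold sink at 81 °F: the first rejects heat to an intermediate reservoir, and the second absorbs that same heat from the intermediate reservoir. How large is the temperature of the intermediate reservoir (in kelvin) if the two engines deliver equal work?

T_C = 81 °F → (81 − 32) × 5/9 = 27.22 °C = 300.37 K.
For reversible stages Q_m = Q_H·(T_m/T_H). Setting W₁ = Q_H(1 − T_m/T_H) equal to W₂ = Q_m(1 − T_C/T_m) = Q_H·(T_m − T_C)/T_H gives T_H − T_m = T_m − T_C, so T_m = (T_H + T_C)/2 = (505.00 + 300.37)/2 = 403 K.

T_m ≈ 403 K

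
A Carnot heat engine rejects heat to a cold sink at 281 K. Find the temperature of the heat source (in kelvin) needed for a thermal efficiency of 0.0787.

From η = 1 − T_C/T_H, solving for T_H gives T_H = T_C/(1 − η) = 281.00/(1 − 0.0787) = 305 K.

T_H ≈ 305 K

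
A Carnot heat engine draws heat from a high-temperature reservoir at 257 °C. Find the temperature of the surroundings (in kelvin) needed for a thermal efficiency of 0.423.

T_C ≈ 305.9 K

T_H = 257 °C → 257 + 273.15 = 530.15 K.
From η = 1 − T_C/T_H, T_C = T_H·(1 − η) = 530.15 × (1 − 0.423) = 305.9 K.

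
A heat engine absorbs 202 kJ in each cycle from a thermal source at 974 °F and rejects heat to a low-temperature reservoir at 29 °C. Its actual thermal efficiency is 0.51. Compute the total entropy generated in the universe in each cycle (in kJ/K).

ΔS_univ ≈ 0.0740 kJ/K

T_H = 974 °F → (974 − 32) × 5/9 = 523.33 °C = 796.48 K.
T_C = 29 °C → 29 + 273.15 = 302.15 K.
W = η·Q_H = 0.51 × 202 = 103.0 kJ, so Q_C = Q_H − W = 98.98 kJ.
Reservoir entropy changes: ΔS_H = −Q_H/T_H = −202/796.48 = -0.2536 kJ/K and ΔS_C = +Q_C/T_C = 98.98/302.15 = 0.3276 kJ/K.
ΔS_univ = −Q_H/T_H + Q_C/T_C = 0.0740 kJ/K (> 0, since η = 0.51 < η_Carnot = 0.621).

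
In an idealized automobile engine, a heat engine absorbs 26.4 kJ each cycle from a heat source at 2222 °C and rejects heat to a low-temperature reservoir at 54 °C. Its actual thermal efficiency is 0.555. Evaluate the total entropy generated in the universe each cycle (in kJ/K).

ΔS_univ ≈ 0.0253 kJ/K

T_H = 2222 °C → 2222 + 273.15 = 2495.15 K.
T_C = 54 °C → 54 + 273.15 = 327.15 K.
W = η·Q_H = 0.555 × 26.4 = 14.65 kJ, so Q_C = Q_H − W = 11.75 kJ.
The hot reservoir loses entropy Q_H/T_H = 26.4/2495.15 = 0.01058 kJ/K; the cold reservoir gains Q_C/T_C = 11.75/327.15 = 0.03591 kJ/K.
ΔS_univ = −Q_H/T_H + Q_C/T_C = 0.0253 kJ/K (> 0, since η = 0.555 < η_Carnot = 0.869).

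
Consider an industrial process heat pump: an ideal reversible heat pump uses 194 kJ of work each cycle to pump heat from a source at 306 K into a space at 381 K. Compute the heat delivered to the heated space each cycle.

Q_H ≈ 986 kJ

Reversible heating COP: COP_HP = T_H/(T_H − T_C) = 381.00/75.00 = 5.0800.
Q_H = COP_HP · W = 5.0800 × 194 = 986 kJ.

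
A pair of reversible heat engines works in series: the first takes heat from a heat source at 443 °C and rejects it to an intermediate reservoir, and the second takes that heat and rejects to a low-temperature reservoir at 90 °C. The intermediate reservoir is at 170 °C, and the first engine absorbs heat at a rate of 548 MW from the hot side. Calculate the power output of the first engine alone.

T_H = 443 °C → 443 + 273.15 = 716.15 K.
T_C = 90 °C → 90 + 273.15 = 363.15 K.
T_m = 170 °C → 170 + 273.15 = 443.15 K.
First-stage efficiency η₁ = 1 − T_m/T_H = 1 − 443.15/716.15 = 0.3812.
W₁ = η₁·Q_H = 0.3812 × 548 = 209 MW.

Ẇ₁ ≈ 209 MW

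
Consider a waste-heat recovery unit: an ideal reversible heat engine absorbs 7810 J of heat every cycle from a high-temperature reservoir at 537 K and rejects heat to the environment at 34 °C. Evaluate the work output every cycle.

W ≈ 3340 J

T_C = 34 °C → 34 + 273.15 = 307.15 K.
Carnot efficiency: η = 1 − T_C/T_H = 1 − 307.15/537.00 = 0.4280.
W = η·Q_H = 0.4280 × 7810 = 3340 J.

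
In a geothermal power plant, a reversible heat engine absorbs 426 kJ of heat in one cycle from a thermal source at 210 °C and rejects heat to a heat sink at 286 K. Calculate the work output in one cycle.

W ≈ 174 kJ

T_H = 210 °C → 210 + 273.15 = 483.15 K.
Carnot efficiency: η = 1 − T_C/T_H = 1 − 286.00/483.15 = 0.4081.
W = η·Q_H = 0.4081 × 426 = 174 kJ.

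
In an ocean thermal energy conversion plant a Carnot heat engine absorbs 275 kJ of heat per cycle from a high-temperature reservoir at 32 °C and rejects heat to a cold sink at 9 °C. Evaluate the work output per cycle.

W ≈ 20.73 kJ

T_H = 32 °C → 32 + 273.15 = 305.15 K.
T_C = 9 °C → 9 + 273.15 = 282.15 K.
η_rev = 1 − T_C/T_H = 1 − 282.15/305.15 = 0.0754.
W = η·Q_H = 0.0754 × 275 = 20.73 kJ.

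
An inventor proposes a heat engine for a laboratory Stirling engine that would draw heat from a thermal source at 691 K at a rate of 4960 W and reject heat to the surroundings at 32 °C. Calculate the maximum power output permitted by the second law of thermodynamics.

T_C = 32 °C → 32 + 273.15 = 305.15 K.
No engine can exceed the Carnot limit: η_max = 1 − T_C/T_H = 1 − 305.15/691.00 = 0.5584.
W_max = η_max · Q_H = 0.5584 × 4960 = 2770 W.

Ẇ_max ≈ 2770 W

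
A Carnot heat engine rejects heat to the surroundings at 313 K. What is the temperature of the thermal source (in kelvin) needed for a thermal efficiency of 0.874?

T_H ≈ 2480 K

From η = 1 − T_C/T_H, solving for T_H gives T_H = T_C/(1 − η) = 313.00/(1 − 0.874) = 2480 K.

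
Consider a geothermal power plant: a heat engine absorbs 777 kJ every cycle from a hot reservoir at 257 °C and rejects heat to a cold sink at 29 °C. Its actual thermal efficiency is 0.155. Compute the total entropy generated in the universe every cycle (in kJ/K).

ΔS_univ ≈ 0.707 kJ/K

T_H = 257 °C → 257 + 273.15 = 530.15 K.
T_C = 29 °C → 29 + 273.15 = 302.15 K.
W = η·Q_H = 0.155 × 777 = 120.4 kJ, so Q_C = Q_H − W = 656.6 kJ.
Reservoir entropy changes: ΔS_H = −Q_H/T_H = −777/530.15 = -1.466 kJ/K and ΔS_C = +Q_C/T_C = 656.6/302.15 = 2.173 kJ/K.
ΔS_univ = −Q_H/T_H + Q_C/T_C = 0.707 kJ/K (> 0, since η = 0.155 < η_Carnot = 0.430).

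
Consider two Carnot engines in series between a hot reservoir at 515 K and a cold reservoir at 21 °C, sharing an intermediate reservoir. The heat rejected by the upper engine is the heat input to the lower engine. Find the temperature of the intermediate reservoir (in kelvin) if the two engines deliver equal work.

T_m ≈ 405 K

T_C = 21 °C → 21 + 273.15 = 294.15 K.
For reversible stages Q_m = Q_H·(T_m/T_H). Setting W₁ = Q_H(1 − T_m/T_H) equal to W₂ = Q_m(1 − T_C/T_m) = Q_H·(T_m − T_C)/T_H gives T_H − T_m = T_m − T_C, so T_m = (T_H + T_C)/2 = (515.00 + 294.15)/2 = 405 K.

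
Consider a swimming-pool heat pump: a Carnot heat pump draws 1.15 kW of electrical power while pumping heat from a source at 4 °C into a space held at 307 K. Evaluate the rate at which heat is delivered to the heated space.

T_C = 4 °C → 4 + 273.15 = 277.15 K.
For a reversible heat pump, COP_HP = T_H/(T_H − T_C) = 307.00/29.85 = 10.2848.
Q_H = COP_HP · W = 10.2848 × 1.15 = 11.83 kW.

Q̇_H ≈ 11.83 kW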